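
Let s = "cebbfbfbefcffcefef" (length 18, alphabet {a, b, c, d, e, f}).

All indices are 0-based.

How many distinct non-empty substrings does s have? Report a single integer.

150

rank | idx | suffix
   0 |   2 | bbfbfbefcffcefef
   1 |   7 | befcffcefef
   2 |   5 | bfbefcffcefef
   3 |   3 | bfbfbefcffcefef
   4 |   0 | cebbfbfbefcffcefef
   5 |  13 | cefef
   6 |  10 | cffcefef
   7 |   1 | ebbfbfbefcffcefef
   8 |  16 | ef
   9 |   8 | efcffcefef
  10 |  14 | efef
  11 |  17 | f
  12 |   6 | fbefcffcefef
  13 |   4 | fbfbefcffcefef
  14 |  12 | fcefef
  15 |   9 | fcffcefef
  16 |  15 | fef
  17 |  11 | ffcefef

SA = [2, 7, 5, 3, 0, 13, 10, 1, 16, 8, 14, 17, 6, 4, 12, 9, 15, 11]
i: (SA[i-1],SA[i]) lcp shared
  1: (2,7) 1 'b'
  2: (7,5) 1 'b'
  3: (5,3) 3 'bfb'
  4: (3,0) 0 ''
  5: (0,13) 2 'ce'
  6: (13,10) 1 'c'
  7: (10,1) 0 ''
  8: (1,16) 1 'e'
  9: (16,8) 2 'ef'
  10: (8,14) 2 'ef'
  11: (14,17) 0 ''
  12: (17,6) 1 'f'
  13: (6,4) 2 'fb'
  14: (4,12) 1 'f'
  15: (12,9) 2 'fc'
  16: (9,15) 1 'f'
  17: (15,11) 1 'f'

n(n+1)/2 = 18·19/2 = 171
Σ LCP = 0 + 1 + 1 + 3 + 0 + 2 + 1 + 0 + 1 + 2 + 2 + 0 + 1 + 2 + 1 + 2 + 1 + 1 = 21
distinct = 171 − 21 = 150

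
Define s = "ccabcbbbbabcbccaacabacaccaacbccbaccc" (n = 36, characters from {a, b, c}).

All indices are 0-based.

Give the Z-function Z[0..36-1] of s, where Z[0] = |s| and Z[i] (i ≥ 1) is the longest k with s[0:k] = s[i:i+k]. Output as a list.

Z[0]=36
i=1: i≥r, start 0; Z[1]=1 grow→box=[1,2)
i=2: i≥r, start 0; Z[2]=0
i=3: i≥r, start 0; Z[3]=0
i=4: i≥r, start 0; Z[4]=1 grow→box=[4,5)
i=5: i≥r, start 0; Z[5]=0
i=6: i≥r, start 0; Z[6]=0
i=7: i≥r, start 0; Z[7]=0
i=8: i≥r, start 0; Z[8]=0
i=9: i≥r, start 0; Z[9]=0
i=10: i≥r, start 0; Z[10]=0
i=11: i≥r, start 0; Z[11]=1 grow→box=[11,12)
i=12: i≥r, start 0; Z[12]=0
i=13: i≥r, start 0; Z[13]=3 grow→box=[13,16)
i=14: min(r-i=2, Z[1]=1)=1; Z[14]=1
i=15: min(r-i=1, Z[2]=0)=0; Z[15]=0
i=16: i≥r, start 0; Z[16]=0
i=17: i≥r, start 0; Z[17]=1 grow→box=[17,18)
i=18: i≥r, start 0; Z[18]=0
i=19: i≥r, start 0; Z[19]=0
i=20: i≥r, start 0; Z[20]=0
i=21: i≥r, start 0; Z[21]=1 grow→box=[21,22)
i=22: i≥r, start 0; Z[22]=0
i=23: i≥r, start 0; Z[23]=3 grow→box=[23,26)
i=24: min(r-i=2, Z[1]=1)=1; Z[24]=1
i=25: min(r-i=1, Z[2]=0)=0; Z[25]=0
i=26: i≥r, start 0; Z[26]=0
i=27: i≥r, start 0; Z[27]=1 grow→box=[27,28)
i=28: i≥r, start 0; Z[28]=0
i=29: i≥r, start 0; Z[29]=2 grow→box=[29,31)
i=30: min(r-i=1, Z[1]=1)=1; Z[30]=1
i=31: i≥r, start 0; Z[31]=0
i=32: i≥r, start 0; Z[32]=0
i=33: i≥r, start 0; Z[33]=2 grow→box=[33,35)
i=34: min(r-i=1, Z[1]=1)=1; Z[34]=2 grow→box=[34,36)
i=35: min(r-i=1, Z[1]=1)=1; Z[35]=1

[36, 1, 0, 0, 1, 0, 0, 0, 0, 0, 0, 1, 0, 3, 1, 0, 0, 1, 0, 0, 0, 1, 0, 3, 1, 0, 0, 1, 0, 2, 1, 0, 0, 2, 2, 1]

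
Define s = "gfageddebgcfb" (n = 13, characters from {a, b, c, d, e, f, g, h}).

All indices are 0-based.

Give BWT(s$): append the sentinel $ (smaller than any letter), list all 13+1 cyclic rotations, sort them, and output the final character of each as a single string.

rank  rotation        last
    0  $gfageddebgcfb  b
    1  ageddebgcfb$gf  f
    2  b$gfageddebgcf  f
    3  bgcfb$gfagedde  e
    4  cfb$gfageddebg  g
    5  ddebgcfb$gfage  e
    6  debgcfb$gfaged  d
    7  ebgcfb$gfagedd  d
    8  eddebgcfb$gfag  g
    9  fageddebgcfb$g  g
   10  fb$gfageddebgc  c
   11  gcfb$gfageddeb  b
   12  geddebgcfb$gfa  a
   13  gfageddebgcfb$  $

bffegeddggcba$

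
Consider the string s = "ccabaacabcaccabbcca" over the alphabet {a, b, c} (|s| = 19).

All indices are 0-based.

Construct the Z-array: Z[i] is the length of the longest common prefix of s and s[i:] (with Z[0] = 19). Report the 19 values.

Z[0]=19
i=1: outside box; Z[1]=1 grow→box=[1,2)
i=2: outside box; Z[2]=0
i=3: outside box; Z[3]=0
i=4: outside box; Z[4]=0
i=5: outside box; Z[5]=0
i=6: outside box; Z[6]=1 grow→box=[6,7)
i=7: outside box; Z[7]=0
i=8: outside box; Z[8]=0
i=9: outside box; Z[9]=1 grow→box=[9,10)
i=10: outside box; Z[10]=0
i=11: outside box; Z[11]=4 grow→box=[11,15)
i=12: min(r-i=3, Z[1]=1)=1; Z[12]=1
i=13: min(r-i=2, Z[2]=0)=0; Z[13]=0
i=14: min(r-i=1, Z[3]=0)=0; Z[14]=0
i=15: outside box; Z[15]=0
i=16: outside box; Z[16]=3 grow→box=[16,19)
i=17: min(r-i=2, Z[1]=1)=1; Z[17]=1
i=18: min(r-i=1, Z[2]=0)=0; Z[18]=0

[19, 1, 0, 0, 0, 0, 1, 0, 0, 1, 0, 4, 1, 0, 0, 0, 3, 1, 0]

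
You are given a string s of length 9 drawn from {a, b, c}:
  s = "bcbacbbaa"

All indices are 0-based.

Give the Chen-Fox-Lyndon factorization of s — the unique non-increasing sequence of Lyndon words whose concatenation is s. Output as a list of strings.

emit factor 1: 'bc' (i=0, period=2)
emit factor 2: 'b' (i=2, period=1)
emit factor 3: 'acbb' (i=3, period=4)
emit factor 4: 'a' (i=7, period=1)
emit factor 5: 'a' (i=8, period=1)

["bc", "b", "acbb", "a", "a"]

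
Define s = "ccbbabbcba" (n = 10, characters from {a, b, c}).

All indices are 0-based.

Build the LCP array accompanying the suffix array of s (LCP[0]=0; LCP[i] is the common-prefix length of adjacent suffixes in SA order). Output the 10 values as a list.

rank | idx | suffix
   0 |   9 | a
   1 |   4 | abbcba
   2 |   8 | ba
   3 |   3 | babbcba
   4 |   2 | bbabbcba
   5 |   5 | bbcba
   6 |   6 | bcba
   7 |   7 | cba
   8 |   1 | cbbabbcba
   9 |   0 | ccbbabbcba

SA = [9, 4, 8, 3, 2, 5, 6, 7, 1, 0]
[i] adj suffixes → lcp
  [1] 9/4 → 1 ('a')
  [2] 4/8 → 0 ('')
  [3] 8/3 → 2 ('ba')
  [4] 3/2 → 1 ('b')
  [5] 2/5 → 2 ('bb')
  [6] 5/6 → 1 ('b')
  [7] 6/7 → 0 ('')
  [8] 7/1 → 2 ('cb')
  [9] 1/0 → 1 ('c')

[0, 1, 0, 2, 1, 2, 1, 0, 2, 1]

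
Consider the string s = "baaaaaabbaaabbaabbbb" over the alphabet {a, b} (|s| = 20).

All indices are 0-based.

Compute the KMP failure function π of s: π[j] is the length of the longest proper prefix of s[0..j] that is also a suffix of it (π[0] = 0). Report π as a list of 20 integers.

[0, 0, 0, 0, 0, 0, 0, 1, 1, 2, 3, 4, 1, 1, 2, 3, 1, 1, 1, 1]

π[0] = 0
j=1 s[j]='a': π[1]=0 (border '')
j=2 s[j]='a': π[2]=0 (border '')
j=3 s[j]='a': π[3]=0 (border '')
j=4 s[j]='a': π[4]=0 (border '')
j=5 s[j]='a': π[5]=0 (border '')
j=6 s[j]='a': π[6]=0 (border '')
j=7 s[j]='b': π[7]=1 (border 'b')
j=8 s[j]='b': k: 1→0; π[8]=1 (border 'b')
j=9 s[j]='a': π[9]=2 (border 'ba')
j=10 s[j]='a': π[10]=3 (border 'baa')
j=11 s[j]='a': π[11]=4 (border 'baaa')
j=12 s[j]='b': k: 4→0; π[12]=1 (border 'b')
j=13 s[j]='b': k: 1→0; π[13]=1 (border 'b')
j=14 s[j]='a': π[14]=2 (border 'ba')
j=15 s[j]='a': π[15]=3 (border 'baa')
j=16 s[j]='b': k: 3→0; π[16]=1 (border 'b')
j=17 s[j]='b': k: 1→0; π[17]=1 (border 'b')
j=18 s[j]='b': k: 1→0; π[18]=1 (border 'b')
j=19 s[j]='b': k: 1→0; π[19]=1 (border 'b')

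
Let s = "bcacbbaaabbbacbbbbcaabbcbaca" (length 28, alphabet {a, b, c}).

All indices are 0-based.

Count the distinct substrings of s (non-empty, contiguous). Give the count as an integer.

rank→(start, suffix):
  0 → (27, 'a')
  1 → (6, 'aaabbbacbbbbcaabbcbaca')
  2 → (7, 'aabbbacbbbbcaabbcbaca')
  3 → (19, 'aabbcbaca')
  4 → (8, 'abbbacbbbbcaabbcbaca')
  5 → (20, 'abbcbaca')
  6 → (25, 'aca')
  7 → (2, 'acbbaaabbbacbbbbcaabbcbaca')
  8 → (12, 'acbbbbcaabbcbaca')
  9 → (5, 'baaabbbacbbbbcaabbcbaca')
  10 → (24, 'baca')
  11 → (11, 'bacbbbbcaabbcbaca')
  12 → (4, 'bbaaabbbacbbbbcaabbcbaca')
  13 → (10, 'bbacbbbbcaabbcbaca')
  14 → (9, 'bbbacbbbbcaabbcbaca')
  15 → (14, 'bbbbcaabbcbaca')
  16 → (15, 'bbbcaabbcbaca')
  17 → (16, 'bbcaabbcbaca')
  18 → (21, 'bbcbaca')
  19 → (17, 'bcaabbcbaca')
  20 → (0, 'bcacbbaaabbbacbbbbcaabbcbaca')
  21 → (22, 'bcbaca')
  22 → (26, 'ca')
  23 → (18, 'caabbcbaca')
  24 → (1, 'cacbbaaabbbacbbbbcaabbcbaca')
  25 → (23, 'cbaca')
  26 → (3, 'cbbaaabbbacbbbbcaabbcbaca')
  27 → (13, 'cbbbbcaabbcbaca')

SA = [27, 6, 7, 19, 8, 20, 25, 2, 12, 5, 24, 11, 4, 10, 9, 14, 15, 16, 21, 17, 0, 22, 26, 18, 1, 23, 3, 13]
i: (SA[i-1],SA[i]) lcp shared
  1: (27,6) 1 'a'
  2: (6,7) 2 'aa'
  3: (7,19) 4 'aabb'
  4: (19,8) 1 'a'
  5: (8,20) 3 'abb'
  6: (20,25) 1 'a'
  7: (25,2) 2 'ac'
  8: (2,12) 4 'acbb'
  9: (12,5) 0 ''
  10: (5,24) 2 'ba'
  11: (24,11) 3 'bac'
  12: (11,4) 1 'b'
  13: (4,10) 3 'bba'
  14: (10,9) 2 'bb'
  15: (9,14) 3 'bbb'
  16: (14,15) 3 'bbb'
  17: (15,16) 2 'bb'
  18: (16,21) 3 'bbc'
  19: (21,17) 1 'b'
  20: (17,0) 3 'bca'
  21: (0,22) 2 'bc'
  22: (22,26) 0 ''
  23: (26,18) 2 'ca'
  24: (18,1) 2 'ca'
  25: (1,23) 1 'c'
  26: (23,3) 2 'cb'
  27: (3,13) 3 'cbb'

n(n+1)/2 = 28·29/2 = 406
Σ LCP = 0 + 1 + 2 + 4 + 1 + 3 + 1 + 2 + 4 + 0 + 2 + 3 + 1 + 3 + 2 + 3 + 3 + 2 + 3 + 1 + 3 + 2 + 0 + 2 + 2 + 1 + 2 + 3 = 56
distinct = 406 − 56 = 350

350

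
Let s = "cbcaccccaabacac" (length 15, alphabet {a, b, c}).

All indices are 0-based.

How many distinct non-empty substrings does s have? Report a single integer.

100

sorted suffixes:
  #0 SA[0]=8  'aabacac'
  #1 SA[1]=9  'abacac'
  #2 SA[2]=13  'ac'
  #3 SA[3]=11  'acac'
  #4 SA[4]=3  'accccaabacac'
  #5 SA[5]=10  'bacac'
  #6 SA[6]=1  'bcaccccaabacac'
  #7 SA[7]=14  'c'
  #8 SA[8]=7  'caabacac'
  #9 SA[9]=12  'cac'
  #10 SA[10]=2  'caccccaabacac'
  #11 SA[11]=0  'cbcaccccaabacac'
  #12 SA[12]=6  'ccaabacac'
  #13 SA[13]=5  'cccaabacac'
  #14 SA[14]=4  'ccccaabacac'

SA = [8, 9, 13, 11, 3, 10, 1, 14, 7, 12, 2, 0, 6, 5, 4]
[i] adj suffixes → lcp
  [1] 8/9 → 1 ('a')
  [2] 9/13 → 1 ('a')
  [3] 13/11 → 2 ('ac')
  [4] 11/3 → 2 ('ac')
  [5] 3/10 → 0 ('')
  [6] 10/1 → 1 ('b')
  [7] 1/14 → 0 ('')
  [8] 14/7 → 1 ('c')
  [9] 7/12 → 2 ('ca')
  [10] 12/2 → 3 ('cac')
  [11] 2/0 → 1 ('c')
  [12] 0/6 → 1 ('c')
  [13] 6/5 → 2 ('cc')
  [14] 5/4 → 3 ('ccc')

n(n+1)/2 = 15·16/2 = 120
Σ LCP = 0 + 1 + 1 + 2 + 2 + 0 + 1 + 0 + 1 + 2 + 3 + 1 + 1 + 2 + 3 = 20
distinct = 120 − 20 = 100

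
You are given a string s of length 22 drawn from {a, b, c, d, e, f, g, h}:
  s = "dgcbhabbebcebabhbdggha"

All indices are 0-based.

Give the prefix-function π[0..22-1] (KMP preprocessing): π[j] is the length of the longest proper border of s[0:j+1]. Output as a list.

π[0] = 0
j=1 s[j]='g': π[1]=0 (border '')
j=2 s[j]='c': π[2]=0 (border '')
j=3 s[j]='b': π[3]=0 (border '')
j=4 s[j]='h': π[4]=0 (border '')
j=5 s[j]='a': π[5]=0 (border '')
j=6 s[j]='b': π[6]=0 (border '')
j=7 s[j]='b': π[7]=0 (border '')
j=8 s[j]='e': π[8]=0 (border '')
j=9 s[j]='b': π[9]=0 (border '')
j=10 s[j]='c': π[10]=0 (border '')
j=11 s[j]='e': π[11]=0 (border '')
j=12 s[j]='b': π[12]=0 (border '')
j=13 s[j]='a': π[13]=0 (border '')
j=14 s[j]='b': π[14]=0 (border '')
j=15 s[j]='h': π[15]=0 (border '')
j=16 s[j]='b': π[16]=0 (border '')
j=17 s[j]='d': π[17]=1 (border 'd')
j=18 s[j]='g': π[18]=2 (border 'dg')
j=19 s[j]='g': k: 2→0; π[19]=0 (border '')
j=20 s[j]='h': π[20]=0 (border '')
j=21 s[j]='a': π[21]=0 (border '')

[0, 0, 0, 0, 0, 0, 0, 0, 0, 0, 0, 0, 0, 0, 0, 0, 0, 1, 2, 0, 0, 0]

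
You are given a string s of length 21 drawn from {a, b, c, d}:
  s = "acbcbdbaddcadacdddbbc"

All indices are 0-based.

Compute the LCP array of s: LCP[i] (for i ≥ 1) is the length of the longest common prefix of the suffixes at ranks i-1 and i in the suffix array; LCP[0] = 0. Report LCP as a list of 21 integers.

rank | idx | suffix
   0 |   0 | acbcbdbaddcadacdddbbc
   1 |  13 | acdddbbc
   2 |  11 | adacdddbbc
   3 |   7 | addcadacdddbbc
   4 |   6 | baddcadacdddbbc
   5 |  18 | bbc
   6 |  19 | bc
   7 |   2 | bcbdbaddcadacdddbbc
   8 |   4 | bdbaddcadacdddbbc
   9 |  20 | c
  10 |  10 | cadacdddbbc
  11 |   1 | cbcbdbaddcadacdddbbc
  12 |   3 | cbdbaddcadacdddbbc
  13 |  14 | cdddbbc
  14 |  12 | dacdddbbc
  15 |   5 | dbaddcadacdddbbc
  16 |  17 | dbbc
  17 |   9 | dcadacdddbbc
  18 |  16 | ddbbc
  19 |   8 | ddcadacdddbbc
  20 |  15 | dddbbc

SA = [0, 13, 11, 7, 6, 18, 19, 2, 4, 20, 10, 1, 3, 14, 12, 5, 17, 9, 16, 8, 15]
rank  pair      lcp
   1  s[0:],s[13:]  2  'ac'
   2  s[13:],s[11:]  1  'a'
   3  s[11:],s[7:]  2  'ad'
   4  s[7:],s[6:]  0  ''
   5  s[6:],s[18:]  1  'b'
   6  s[18:],s[19:]  1  'b'
   7  s[19:],s[2:]  2  'bc'
   8  s[2:],s[4:]  1  'b'
   9  s[4:],s[20:]  0  ''
  10  s[20:],s[10:]  1  'c'
  11  s[10:],s[1:]  1  'c'
  12  s[1:],s[3:]  2  'cb'
  13  s[3:],s[14:]  1  'c'
  14  s[14:],s[12:]  0  ''
  15  s[12:],s[5:]  1  'd'
  16  s[5:],s[17:]  2  'db'
  17  s[17:],s[9:]  1  'd'
  18  s[9:],s[16:]  1  'd'
  19  s[16:],s[8:]  2  'dd'
  20  s[8:],s[15:]  2  'dd'

[0, 2, 1, 2, 0, 1, 1, 2, 1, 0, 1, 1, 2, 1, 0, 1, 2, 1, 1, 2, 2]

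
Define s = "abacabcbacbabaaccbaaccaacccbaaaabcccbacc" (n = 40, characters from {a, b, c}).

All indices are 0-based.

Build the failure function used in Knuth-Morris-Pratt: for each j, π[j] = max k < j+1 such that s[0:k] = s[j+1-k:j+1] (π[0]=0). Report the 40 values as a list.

π[0] = 0
j=1 s[j]='b': π[1]=0 (border '')
j=2 s[j]='a': π[2]=1 (border 'a')
j=3 s[j]='c': k: 1→0; π[3]=0 (border '')
j=4 s[j]='a': π[4]=1 (border 'a')
j=5 s[j]='b': π[5]=2 (border 'ab')
j=6 s[j]='c': k: 2→0; π[6]=0 (border '')
j=7 s[j]='b': π[7]=0 (border '')
j=8 s[j]='a': π[8]=1 (border 'a')
j=9 s[j]='c': k: 1→0; π[9]=0 (border '')
j=10 s[j]='b': π[10]=0 (border '')
j=11 s[j]='a': π[11]=1 (border 'a')
j=12 s[j]='b': π[12]=2 (border 'ab')
j=13 s[j]='a': π[13]=3 (border 'aba')
j=14 s[j]='a': k: 3→1→0; π[14]=1 (border 'a')
j=15 s[j]='c': k: 1→0; π[15]=0 (border '')
j=16 s[j]='c': π[16]=0 (border '')
j=17 s[j]='b': π[17]=0 (border '')
j=18 s[j]='a': π[18]=1 (border 'a')
j=19 s[j]='a': k: 1→0; π[19]=1 (border 'a')
j=20 s[j]='c': k: 1→0; π[20]=0 (border '')
j=21 s[j]='c': π[21]=0 (border '')
j=22 s[j]='a': π[22]=1 (border 'a')
j=23 s[j]='a': k: 1→0; π[23]=1 (border 'a')
j=24 s[j]='c': k: 1→0; π[24]=0 (border '')
j=25 s[j]='c': π[25]=0 (border '')
j=26 s[j]='c': π[26]=0 (border '')
j=27 s[j]='b': π[27]=0 (border '')
j=28 s[j]='a': π[28]=1 (border 'a')
j=29 s[j]='a': k: 1→0; π[29]=1 (border 'a')
j=30 s[j]='a': k: 1→0; π[30]=1 (border 'a')
j=31 s[j]='a': k: 1→0; π[31]=1 (border 'a')
j=32 s[j]='b': π[32]=2 (border 'ab')
j=33 s[j]='c': k: 2→0; π[33]=0 (border '')
j=34 s[j]='c': π[34]=0 (border '')
j=35 s[j]='c': π[35]=0 (border '')
j=36 s[j]='b': π[36]=0 (border '')
j=37 s[j]='a': π[37]=1 (border 'a')
j=38 s[j]='c': k: 1→0; π[38]=0 (border '')
j=39 s[j]='c': π[39]=0 (border '')

[0, 0, 1, 0, 1, 2, 0, 0, 1, 0, 0, 1, 2, 3, 1, 0, 0, 0, 1, 1, 0, 0, 1, 1, 0, 0, 0, 0, 1, 1, 1, 1, 2, 0, 0, 0, 0, 1, 0, 0]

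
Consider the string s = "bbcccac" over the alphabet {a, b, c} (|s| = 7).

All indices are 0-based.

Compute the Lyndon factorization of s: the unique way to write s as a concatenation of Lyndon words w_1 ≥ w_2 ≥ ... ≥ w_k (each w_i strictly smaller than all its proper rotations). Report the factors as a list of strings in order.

emit factor 1: 'bbccc' (i=0, period=5)
emit factor 2: 'ac' (i=5, period=2)

["bbccc", "ac"]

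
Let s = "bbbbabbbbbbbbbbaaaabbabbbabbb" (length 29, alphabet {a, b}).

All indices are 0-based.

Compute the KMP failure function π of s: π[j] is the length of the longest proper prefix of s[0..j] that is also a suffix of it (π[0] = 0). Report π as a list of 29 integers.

π[0] = 0
j=1 s[j]='b': π[1]=1 (border 'b')
j=2 s[j]='b': π[2]=2 (border 'bb')
j=3 s[j]='b': π[3]=3 (border 'bbb')
j=4 s[j]='a': k: 3→2→1→0; π[4]=0 (border '')
j=5 s[j]='b': π[5]=1 (border 'b')
j=6 s[j]='b': π[6]=2 (border 'bb')
j=7 s[j]='b': π[7]=3 (border 'bbb')
j=8 s[j]='b': π[8]=4 (border 'bbbb')
j=9 s[j]='b': k: 4→3; π[9]=4 (border 'bbbb')
j=10 s[j]='b': k: 4→3; π[10]=4 (border 'bbbb')
j=11 s[j]='b': k: 4→3; π[11]=4 (border 'bbbb')
j=12 s[j]='b': k: 4→3; π[12]=4 (border 'bbbb')
j=13 s[j]='b': k: 4→3; π[13]=4 (border 'bbbb')
j=14 s[j]='b': k: 4→3; π[14]=4 (border 'bbbb')
j=15 s[j]='a': π[15]=5 (border 'bbbba')
j=16 s[j]='a': k: 5→0; π[16]=0 (border '')
j=17 s[j]='a': π[17]=0 (border '')
j=18 s[j]='a': π[18]=0 (border '')
j=19 s[j]='b': π[19]=1 (border 'b')
j=20 s[j]='b': π[20]=2 (border 'bb')
j=21 s[j]='a': k: 2→1→0; π[21]=0 (border '')
j=22 s[j]='b': π[22]=1 (border 'b')
j=23 s[j]='b': π[23]=2 (border 'bb')
j=24 s[j]='b': π[24]=3 (border 'bbb')
j=25 s[j]='a': k: 3→2→1→0; π[25]=0 (border '')
j=26 s[j]='b': π[26]=1 (border 'b')
j=27 s[j]='b': π[27]=2 (border 'bb')
j=28 s[j]='b': π[28]=3 (border 'bbb')

[0, 1, 2, 3, 0, 1, 2, 3, 4, 4, 4, 4, 4, 4, 4, 5, 0, 0, 0, 1, 2, 0, 1, 2, 3, 0, 1, 2, 3]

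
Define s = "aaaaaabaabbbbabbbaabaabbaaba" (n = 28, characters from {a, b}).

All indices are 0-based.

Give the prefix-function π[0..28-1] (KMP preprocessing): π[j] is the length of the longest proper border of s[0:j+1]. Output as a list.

π[0] = 0
j=1 s[j]='a': π[1]=1 (border 'a')
j=2 s[j]='a': π[2]=2 (border 'aa')
j=3 s[j]='a': π[3]=3 (border 'aaa')
j=4 s[j]='a': π[4]=4 (border 'aaaa')
j=5 s[j]='a': π[5]=5 (border 'aaaaa')
j=6 s[j]='b': k: 5→4→3→2→1→0; π[6]=0 (border '')
j=7 s[j]='a': π[7]=1 (border 'a')
j=8 s[j]='a': π[8]=2 (border 'aa')
j=9 s[j]='b': k: 2→1→0; π[9]=0 (border '')
j=10 s[j]='b': π[10]=0 (border '')
j=11 s[j]='b': π[11]=0 (border '')
j=12 s[j]='b': π[12]=0 (border '')
j=13 s[j]='a': π[13]=1 (border 'a')
j=14 s[j]='b': k: 1→0; π[14]=0 (border '')
j=15 s[j]='b': π[15]=0 (border '')
j=16 s[j]='b': π[16]=0 (border '')
j=17 s[j]='a': π[17]=1 (border 'a')
j=18 s[j]='a': π[18]=2 (border 'aa')
j=19 s[j]='b': k: 2→1→0; π[19]=0 (border '')
j=20 s[j]='a': π[20]=1 (border 'a')
j=21 s[j]='a': π[21]=2 (border 'aa')
j=22 s[j]='b': k: 2→1→0; π[22]=0 (border '')
j=23 s[j]='b': π[23]=0 (border '')
j=24 s[j]='a': π[24]=1 (border 'a')
j=25 s[j]='a': π[25]=2 (border 'aa')
j=26 s[j]='b': k: 2→1→0; π[26]=0 (border '')
j=27 s[j]='a': π[27]=1 (border 'a')

[0, 1, 2, 3, 4, 5, 0, 1, 2, 0, 0, 0, 0, 1, 0, 0, 0, 1, 2, 0, 1, 2, 0, 0, 1, 2, 0, 1]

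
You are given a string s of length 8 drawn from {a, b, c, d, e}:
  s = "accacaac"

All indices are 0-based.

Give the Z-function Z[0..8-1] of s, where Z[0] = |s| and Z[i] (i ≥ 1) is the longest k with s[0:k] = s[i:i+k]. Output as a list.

[8, 0, 0, 2, 0, 1, 2, 0]

Z[0]=8
i=1: outside box; Z[1]=0
i=2: outside box; Z[2]=0
i=3: outside box; Z[3]=2 extend→box=[3,5)
i=4: min(r-i=1, Z[1]=0)=0; Z[4]=0
i=5: outside box; Z[5]=1 extend→box=[5,6)
i=6: outside box; Z[6]=2 extend→box=[6,8)
i=7: min(r-i=1, Z[1]=0)=0; Z[7]=0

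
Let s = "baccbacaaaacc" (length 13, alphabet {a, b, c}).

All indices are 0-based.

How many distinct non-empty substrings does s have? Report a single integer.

72

rank→(start, suffix):
  0 → (7, 'aaaacc')
  1 → (8, 'aaacc')
  2 → (9, 'aacc')
  3 → (5, 'acaaaacc')
  4 → (10, 'acc')
  5 → (1, 'accbacaaaacc')
  6 → (4, 'bacaaaacc')
  7 → (0, 'baccbacaaaacc')
  8 → (12, 'c')
  9 → (6, 'caaaacc')
  10 → (3, 'cbacaaaacc')
  11 → (11, 'cc')
  12 → (2, 'ccbacaaaacc')

SA = [7, 8, 9, 5, 10, 1, 4, 0, 12, 6, 3, 11, 2]
rank  pair      lcp
   1  s[7:],s[8:]  3  'aaa'
   2  s[8:],s[9:]  2  'aa'
   3  s[9:],s[5:]  1  'a'
   4  s[5:],s[10:]  2  'ac'
   5  s[10:],s[1:]  3  'acc'
   6  s[1:],s[4:]  0  ''
   7  s[4:],s[0:]  3  'bac'
   8  s[0:],s[12:]  0  ''
   9  s[12:],s[6:]  1  'c'
  10  s[6:],s[3:]  1  'c'
  11  s[3:],s[11:]  1  'c'
  12  s[11:],s[2:]  2  'cc'

n(n+1)/2 = 13·14/2 = 91
Σ LCP = 0 + 3 + 2 + 1 + 2 + 3 + 0 + 3 + 0 + 1 + 1 + 1 + 2 = 19
distinct = 91 − 19 = 72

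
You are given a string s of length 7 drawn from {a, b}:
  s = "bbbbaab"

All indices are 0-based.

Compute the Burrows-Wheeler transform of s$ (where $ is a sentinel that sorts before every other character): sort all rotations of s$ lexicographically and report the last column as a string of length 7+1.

rank  rotation  last
    0  $bbbbaab  b
    1  aab$bbbb  b
    2  ab$bbbba  a
    3  b$bbbbaa  a
    4  baab$bbb  b
    5  bbaab$bb  b
    6  bbbaab$b  b
    7  bbbbaab$  $

bbaabbb$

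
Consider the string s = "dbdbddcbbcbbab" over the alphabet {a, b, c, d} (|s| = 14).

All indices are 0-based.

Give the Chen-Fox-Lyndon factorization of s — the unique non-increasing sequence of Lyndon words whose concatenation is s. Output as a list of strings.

emit factor 1: 'd' (i=0, period=1)
emit factor 2: 'bdbddc' (i=1, period=6)
emit factor 3: 'bbc' (i=7, period=3)
emit factor 4: 'b' (i=10, period=1)
emit factor 5: 'b' (i=11, period=1)
emit factor 6: 'ab' (i=12, period=2)

["d", "bdbddc", "bbc", "b", "b", "ab"]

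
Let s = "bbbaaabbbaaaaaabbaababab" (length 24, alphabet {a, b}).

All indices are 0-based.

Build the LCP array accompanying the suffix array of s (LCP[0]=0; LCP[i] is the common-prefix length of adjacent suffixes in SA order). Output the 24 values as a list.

[0, 5, 4, 3, 5, 2, 3, 4, 1, 2, 4, 2, 3, 0, 1, 4, 3, 2, 3, 1, 5, 4, 2, 6]

rank→(start, suffix):
  0 → (9, 'aaaaaabbaababab')
  1 → (10, 'aaaaabbaababab')
  2 → (11, 'aaaabbaababab')
  3 → (12, 'aaabbaababab')
  4 → (3, 'aaabbbaaaaaabbaababab')
  5 → (17, 'aababab')
  6 → (13, 'aabbaababab')
  7 → (4, 'aabbbaaaaaabbaababab')
  8 → (22, 'ab')
  9 → (20, 'abab')
  10 → (18, 'ababab')
  11 → (14, 'abbaababab')
  12 → (5, 'abbbaaaaaabbaababab')
  13 → (23, 'b')
  14 → (8, 'baaaaaabbaababab')
  15 → (2, 'baaabbbaaaaaabbaababab')
  16 → (16, 'baababab')
  17 → (21, 'bab')
  18 → (19, 'babab')
  19 → (7, 'bbaaaaaabbaababab')
  20 → (1, 'bbaaabbbaaaaaabbaababab')
  21 → (15, 'bbaababab')
  22 → (6, 'bbbaaaaaabbaababab')
  23 → (0, 'bbbaaabbbaaaaaabbaababab')

SA = [9, 10, 11, 12, 3, 17, 13, 4, 22, 20, 18, 14, 5, 23, 8, 2, 16, 21, 19, 7, 1, 15, 6, 0]
[i] adj suffixes → lcp
  [1] 9/10 → 5 ('aaaaa')
  [2] 10/11 → 4 ('aaaa')
  [3] 11/12 → 3 ('aaa')
  [4] 12/3 → 5 ('aaabb')
  [5] 3/17 → 2 ('aa')
  [6] 17/13 → 3 ('aab')
  [7] 13/4 → 4 ('aabb')
  [8] 4/22 → 1 ('a')
  [9] 22/20 → 2 ('ab')
  [10] 20/18 → 4 ('abab')
  [11] 18/14 → 2 ('ab')
  [12] 14/5 → 3 ('abb')
  [13] 5/23 → 0 ('')
  [14] 23/8 → 1 ('b')
  [15] 8/2 → 4 ('baaa')
  [16] 2/16 → 3 ('baa')
  [17] 16/21 → 2 ('ba')
  [18] 21/19 → 3 ('bab')
  [19] 19/7 → 1 ('b')
  [20] 7/1 → 5 ('bbaaa')
  [21] 1/15 → 4 ('bbaa')
  [22] 15/6 → 2 ('bb')
  [23] 6/0 → 6 ('bbbaaa')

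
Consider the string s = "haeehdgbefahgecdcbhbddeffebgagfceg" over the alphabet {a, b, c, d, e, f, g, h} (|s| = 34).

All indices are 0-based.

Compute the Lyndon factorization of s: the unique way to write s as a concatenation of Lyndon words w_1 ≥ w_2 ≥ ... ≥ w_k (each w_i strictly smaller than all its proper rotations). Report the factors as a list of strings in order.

["h", "aeehdgbefahgecdcbhbddeffebgagfceg"]

emit factor 1: 'h' (i=0, period=1)
emit factor 2: 'aeehdgbefahgecdcbhbddeffebgagfceg' (i=1, period=33)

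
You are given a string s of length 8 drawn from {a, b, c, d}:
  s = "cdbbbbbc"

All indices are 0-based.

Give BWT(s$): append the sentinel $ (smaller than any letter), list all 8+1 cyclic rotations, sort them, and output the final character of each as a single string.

cdbbbbb$c

rank  rotation   last
    0  $cdbbbbbc  c
    1  bbbbbc$cd  d
    2  bbbbc$cdb  b
    3  bbbc$cdbb  b
    4  bbc$cdbbb  b
    5  bc$cdbbbb  b
    6  c$cdbbbbb  b
    7  cdbbbbbc$  $
    8  dbbbbbc$c  c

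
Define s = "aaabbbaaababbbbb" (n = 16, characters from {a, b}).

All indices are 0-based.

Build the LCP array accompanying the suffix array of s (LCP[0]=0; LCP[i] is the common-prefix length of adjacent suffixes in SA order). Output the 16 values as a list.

[0, 4, 2, 3, 1, 2, 4, 0, 1, 2, 1, 2, 2, 3, 3, 4]

sorted suffixes:
  #0 SA[0]=6  'aaababbbbb'
  #1 SA[1]=0  'aaabbbaaababbbbb'
  #2 SA[2]=7  'aababbbbb'
  #3 SA[3]=1  'aabbbaaababbbbb'
  #4 SA[4]=8  'ababbbbb'
  #5 SA[5]=2  'abbbaaababbbbb'
  #6 SA[6]=10  'abbbbb'
  #7 SA[7]=15  'b'
  #8 SA[8]=5  'baaababbbbb'
  #9 SA[9]=9  'babbbbb'
  #10 SA[10]=14  'bb'
  #11 SA[11]=4  'bbaaababbbbb'
  #12 SA[12]=13  'bbb'
  #13 SA[13]=3  'bbbaaababbbbb'
  #14 SA[14]=12  'bbbb'
  #15 SA[15]=11  'bbbbb'

SA = [6, 0, 7, 1, 8, 2, 10, 15, 5, 9, 14, 4, 13, 3, 12, 11]
i: (SA[i-1],SA[i]) lcp shared
  1: (6,0) 4 'aaab'
  2: (0,7) 2 'aa'
  3: (7,1) 3 'aab'
  4: (1,8) 1 'a'
  5: (8,2) 2 'ab'
  6: (2,10) 4 'abbb'
  7: (10,15) 0 ''
  8: (15,5) 1 'b'
  9: (5,9) 2 'ba'
  10: (9,14) 1 'b'
  11: (14,4) 2 'bb'
  12: (4,13) 2 'bb'
  13: (13,3) 3 'bbb'
  14: (3,12) 3 'bbb'
  15: (12,11) 4 'bbbb'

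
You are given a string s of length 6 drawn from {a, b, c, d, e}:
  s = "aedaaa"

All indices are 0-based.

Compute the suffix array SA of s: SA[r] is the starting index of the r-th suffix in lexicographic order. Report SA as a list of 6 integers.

sorted suffixes:
  #0 SA[0]=5  'a'
  #1 SA[1]=4  'aa'
  #2 SA[2]=3  'aaa'
  #3 SA[3]=0  'aedaaa'
  #4 SA[4]=2  'daaa'
  #5 SA[5]=1  'edaaa'

[5, 4, 3, 0, 2, 1]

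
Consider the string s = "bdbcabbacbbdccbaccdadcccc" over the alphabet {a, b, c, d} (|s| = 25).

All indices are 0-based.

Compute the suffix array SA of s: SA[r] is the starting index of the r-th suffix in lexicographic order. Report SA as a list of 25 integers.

[4, 7, 15, 19, 6, 14, 5, 9, 2, 0, 10, 24, 3, 13, 8, 23, 12, 22, 21, 16, 17, 18, 1, 11, 20]

rank | idx | suffix
   0 |   4 | abbacbbdccbaccdadcccc
   1 |   7 | acbbdccbaccdadcccc
   2 |  15 | accdadcccc
   3 |  19 | adcccc
   4 |   6 | bacbbdccbaccdadcccc
   5 |  14 | baccdadcccc
   6 |   5 | bbacbbdccbaccdadcccc
   7 |   9 | bbdccbaccdadcccc
   8 |   2 | bcabbacbbdccbaccdadcccc
   9 |   0 | bdbcabbacbbdccbaccdadcccc
  10 |  10 | bdccbaccdadcccc
  11 |  24 | c
  12 |   3 | cabbacbbdccbaccdadcccc
  13 |  13 | cbaccdadcccc
  14 |   8 | cbbdccbaccdadcccc
  15 |  23 | cc
  16 |  12 | ccbaccdadcccc
  17 |  22 | ccc
  18 |  21 | cccc
  19 |  16 | ccdadcccc
  20 |  17 | cdadcccc
  21 |  18 | dadcccc
  22 |   1 | dbcabbacbbdccbaccdadcccc
  23 |  11 | dccbaccdadcccc
  24 |  20 | dcccc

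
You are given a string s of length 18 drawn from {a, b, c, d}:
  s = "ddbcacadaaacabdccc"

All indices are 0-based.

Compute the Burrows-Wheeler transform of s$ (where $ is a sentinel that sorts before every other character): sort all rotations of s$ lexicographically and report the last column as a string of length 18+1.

rank  rotation             last
    0  $ddbcacadaaacabdccc  c
    1  aaacabdccc$ddbcacad  d
    2  aacabdccc$ddbcacada  a
    3  abdccc$ddbcacadaaac  c
    4  acabdccc$ddbcacadaa  a
    5  acadaaacabdccc$ddbc  c
    6  adaaacabdccc$ddbcac  c
    7  bcacadaaacabdccc$dd  d
    8  bdccc$ddbcacadaaaca  a
    9  c$ddbcacadaaacabdcc  c
   10  cabdccc$ddbcacadaaa  a
   11  cacadaaacabdccc$ddb  b
   12  cadaaacabdccc$ddbca  a
   13  cc$ddbcacadaaacabdc  c
   14  ccc$ddbcacadaaacabd  d
   15  daaacabdccc$ddbcaca  a
   16  dbcacadaaacabdccc$d  d
   17  dccc$ddbcacadaaacab  b
   18  ddbcacadaaacabdccc$  $

cdacaccdacabacdadb$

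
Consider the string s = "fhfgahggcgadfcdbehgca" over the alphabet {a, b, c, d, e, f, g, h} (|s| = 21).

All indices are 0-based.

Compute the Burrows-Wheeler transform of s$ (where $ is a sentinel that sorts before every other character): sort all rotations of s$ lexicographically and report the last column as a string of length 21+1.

rank  rotation                last
    0  $fhfgahggcgadfcdbehgca  a
    1  a$fhfgahggcgadfcdbehgc  c
    2  adfcdbehgca$fhfgahggcg  g
    3  ahggcgadfcdbehgca$fhfg  g
    4  behgca$fhfgahggcgadfcd  d
    5  ca$fhfgahggcgadfcdbehg  g
    6  cdbehgca$fhfgahggcgadf  f
    7  cgadfcdbehgca$fhfgahgg  g
    8  dbehgca$fhfgahggcgadfc  c
    9  dfcdbehgca$fhfgahggcga  a
   10  ehgca$fhfgahggcgadfcdb  b
   11  fcdbehgca$fhfgahggcgad  d
   12  fgahggcgadfcdbehgca$fh  h
   13  fhfgahggcgadfcdbehgca$  $
   14  gadfcdbehgca$fhfgahggc  c
   15  gahggcgadfcdbehgca$fhf  f
   16  gca$fhfgahggcgadfcdbeh  h
   17  gcgadfcdbehgca$fhfgahg  g
   18  ggcgadfcdbehgca$fhfgah  h
   19  hfgahggcgadfcdbehgca$f  f
   20  hgca$fhfgahggcgadfcdbe  e
   21  hggcgadfcdbehgca$fhfga  a

acggdgfgcabdh$cfhghfea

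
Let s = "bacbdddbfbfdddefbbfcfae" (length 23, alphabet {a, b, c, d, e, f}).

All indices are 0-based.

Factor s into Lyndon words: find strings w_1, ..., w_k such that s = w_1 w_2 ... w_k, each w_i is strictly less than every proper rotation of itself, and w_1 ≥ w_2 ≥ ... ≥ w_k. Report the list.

emit factor 1: 'b' (i=0, period=1)
emit factor 2: 'acbdddbfbfdddefbbfcfae' (i=1, period=22)

["b", "acbdddbfbfdddefbbfcfae"]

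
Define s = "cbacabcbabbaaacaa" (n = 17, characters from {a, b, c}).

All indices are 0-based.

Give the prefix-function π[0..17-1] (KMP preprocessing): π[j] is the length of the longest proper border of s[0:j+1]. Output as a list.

π[0] = 0
j=1 s[j]='b': π[1]=0 (border '')
j=2 s[j]='a': π[2]=0 (border '')
j=3 s[j]='c': π[3]=1 (border 'c')
j=4 s[j]='a': k: 1→0; π[4]=0 (border '')
j=5 s[j]='b': π[5]=0 (border '')
j=6 s[j]='c': π[6]=1 (border 'c')
j=7 s[j]='b': π[7]=2 (border 'cb')
j=8 s[j]='a': π[8]=3 (border 'cba')
j=9 s[j]='b': k: 3→0; π[9]=0 (border '')
j=10 s[j]='b': π[10]=0 (border '')
j=11 s[j]='a': π[11]=0 (border '')
j=12 s[j]='a': π[12]=0 (border '')
j=13 s[j]='a': π[13]=0 (border '')
j=14 s[j]='c': π[14]=1 (border 'c')
j=15 s[j]='a': k: 1→0; π[15]=0 (border '')
j=16 s[j]='a': π[16]=0 (border '')

[0, 0, 0, 1, 0, 0, 1, 2, 3, 0, 0, 0, 0, 0, 1, 0, 0]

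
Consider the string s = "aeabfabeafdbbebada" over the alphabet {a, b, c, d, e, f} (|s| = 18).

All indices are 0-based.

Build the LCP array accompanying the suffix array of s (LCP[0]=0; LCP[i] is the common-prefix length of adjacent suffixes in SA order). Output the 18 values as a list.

[0, 1, 2, 1, 1, 1, 0, 1, 1, 2, 1, 0, 1, 0, 2, 1, 0, 1]

sorted suffixes:
  #0 SA[0]=17  'a'
  #1 SA[1]=5  'abeafdbbebada'
  #2 SA[2]=2  'abfabeafdbbebada'
  #3 SA[3]=15  'ada'
  #4 SA[4]=0  'aeabfabeafdbbebada'
  #5 SA[5]=8  'afdbbebada'
  #6 SA[6]=14  'bada'
  #7 SA[7]=11  'bbebada'
  #8 SA[8]=6  'beafdbbebada'
  #9 SA[9]=12  'bebada'
  #10 SA[10]=3  'bfabeafdbbebada'
  #11 SA[11]=16  'da'
  #12 SA[12]=10  'dbbebada'
  #13 SA[13]=1  'eabfabeafdbbebada'
  #14 SA[14]=7  'eafdbbebada'
  #15 SA[15]=13  'ebada'
  #16 SA[16]=4  'fabeafdbbebada'
  #17 SA[17]=9  'fdbbebada'

SA = [17, 5, 2, 15, 0, 8, 14, 11, 6, 12, 3, 16, 10, 1, 7, 13, 4, 9]
rank  pair      lcp
   1  s[17:],s[5:]  1  'a'
   2  s[5:],s[2:]  2  'ab'
   3  s[2:],s[15:]  1  'a'
   4  s[15:],s[0:]  1  'a'
   5  s[0:],s[8:]  1  'a'
   6  s[8:],s[14:]  0  ''
   7  s[14:],s[11:]  1  'b'
   8  s[11:],s[6:]  1  'b'
   9  s[6:],s[12:]  2  'be'
  10  s[12:],s[3:]  1  'b'
  11  s[3:],s[16:]  0  ''
  12  s[16:],s[10:]  1  'd'
  13  s[10:],s[1:]  0  ''
  14  s[1:],s[7:]  2  'ea'
  15  s[7:],s[13:]  1  'e'
  16  s[13:],s[4:]  0  ''
  17  s[4:],s[9:]  1  'f'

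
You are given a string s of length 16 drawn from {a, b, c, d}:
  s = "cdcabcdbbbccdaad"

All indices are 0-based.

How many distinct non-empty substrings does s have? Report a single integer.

120

rank→(start, suffix):
  0 → (13, 'aad')
  1 → (3, 'abcdbbbccdaad')
  2 → (14, 'ad')
  3 → (7, 'bbbccdaad')
  4 → (8, 'bbccdaad')
  5 → (9, 'bccdaad')
  6 → (4, 'bcdbbbccdaad')
  7 → (2, 'cabcdbbbccdaad')
  8 → (10, 'ccdaad')
  9 → (11, 'cdaad')
  10 → (5, 'cdbbbccdaad')
  11 → (0, 'cdcabcdbbbccdaad')
  12 → (15, 'd')
  13 → (12, 'daad')
  14 → (6, 'dbbbccdaad')
  15 → (1, 'dcabcdbbbccdaad')

SA = [13, 3, 14, 7, 8, 9, 4, 2, 10, 11, 5, 0, 15, 12, 6, 1]
[i] adj suffixes → lcp
  [1] 13/3 → 1 ('a')
  [2] 3/14 → 1 ('a')
  [3] 14/7 → 0 ('')
  [4] 7/8 → 2 ('bb')
  [5] 8/9 → 1 ('b')
  [6] 9/4 → 2 ('bc')
  [7] 4/2 → 0 ('')
  [8] 2/10 → 1 ('c')
  [9] 10/11 → 1 ('c')
  [10] 11/5 → 2 ('cd')
  [11] 5/0 → 2 ('cd')
  [12] 0/15 → 0 ('')
  [13] 15/12 → 1 ('d')
  [14] 12/6 → 1 ('d')
  [15] 6/1 → 1 ('d')

n(n+1)/2 = 16·17/2 = 136
Σ LCP = 0 + 1 + 1 + 0 + 2 + 1 + 2 + 0 + 1 + 1 + 2 + 2 + 0 + 1 + 1 + 1 = 16
distinct = 136 − 16 = 120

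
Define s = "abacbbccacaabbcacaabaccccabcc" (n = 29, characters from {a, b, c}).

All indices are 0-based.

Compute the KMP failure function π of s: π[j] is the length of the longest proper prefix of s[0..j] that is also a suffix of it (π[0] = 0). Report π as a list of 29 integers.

π[0] = 0
j=1 s[j]='b': π[1]=0 (border '')
j=2 s[j]='a': π[2]=1 (border 'a')
j=3 s[j]='c': k: 1→0; π[3]=0 (border '')
j=4 s[j]='b': π[4]=0 (border '')
j=5 s[j]='b': π[5]=0 (border '')
j=6 s[j]='c': π[6]=0 (border '')
j=7 s[j]='c': π[7]=0 (border '')
j=8 s[j]='a': π[8]=1 (border 'a')
j=9 s[j]='c': k: 1→0; π[9]=0 (border '')
j=10 s[j]='a': π[10]=1 (border 'a')
j=11 s[j]='a': k: 1→0; π[11]=1 (border 'a')
j=12 s[j]='b': π[12]=2 (border 'ab')
j=13 s[j]='b': k: 2→0; π[13]=0 (border '')
j=14 s[j]='c': π[14]=0 (border '')
j=15 s[j]='a': π[15]=1 (border 'a')
j=16 s[j]='c': k: 1→0; π[16]=0 (border '')
j=17 s[j]='a': π[17]=1 (border 'a')
j=18 s[j]='a': k: 1→0; π[18]=1 (border 'a')
j=19 s[j]='b': π[19]=2 (border 'ab')
j=20 s[j]='a': π[20]=3 (border 'aba')
j=21 s[j]='c': π[21]=4 (border 'abac')
j=22 s[j]='c': k: 4→0; π[22]=0 (border '')
j=23 s[j]='c': π[23]=0 (border '')
j=24 s[j]='c': π[24]=0 (border '')
j=25 s[j]='a': π[25]=1 (border 'a')
j=26 s[j]='b': π[26]=2 (border 'ab')
j=27 s[j]='c': k: 2→0; π[27]=0 (border '')
j=28 s[j]='c': π[28]=0 (border '')

[0, 0, 1, 0, 0, 0, 0, 0, 1, 0, 1, 1, 2, 0, 0, 1, 0, 1, 1, 2, 3, 4, 0, 0, 0, 1, 2, 0, 0]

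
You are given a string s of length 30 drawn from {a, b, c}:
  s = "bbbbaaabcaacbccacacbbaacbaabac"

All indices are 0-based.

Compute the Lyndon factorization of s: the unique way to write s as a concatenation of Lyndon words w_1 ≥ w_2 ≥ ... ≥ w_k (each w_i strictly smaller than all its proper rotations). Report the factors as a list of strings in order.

emit factor 1: 'b' (i=0, period=1)
emit factor 2: 'b' (i=1, period=1)
emit factor 3: 'b' (i=2, period=1)
emit factor 4: 'b' (i=3, period=1)
emit factor 5: 'aaabcaacbccacacbbaacbaabac' (i=4, period=26)

["b", "b", "b", "b", "aaabcaacbccacacbbaacbaabac"]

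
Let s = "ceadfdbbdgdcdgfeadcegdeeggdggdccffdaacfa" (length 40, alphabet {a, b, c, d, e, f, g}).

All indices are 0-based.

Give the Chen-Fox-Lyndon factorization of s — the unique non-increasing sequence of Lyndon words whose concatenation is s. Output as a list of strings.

["ce", "adfdbbdgdcdgfe", "adcegdeeggdggdccffd", "aacf", "a"]

emit factor 1: 'ce' (i=0, period=2)
emit factor 2: 'adfdbbdgdcdgfe' (i=2, period=14)
emit factor 3: 'adcegdeeggdggdccffd' (i=16, period=19)
emit factor 4: 'aacf' (i=35, period=4)
emit factor 5: 'a' (i=39, period=1)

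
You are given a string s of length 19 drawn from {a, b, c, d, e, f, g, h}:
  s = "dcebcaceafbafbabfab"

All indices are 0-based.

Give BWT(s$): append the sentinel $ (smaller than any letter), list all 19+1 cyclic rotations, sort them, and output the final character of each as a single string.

rank  rotation              last
    0  $dcebcaceafbafbabfab  b
    1  ab$dcebcaceafbafbabf  f
    2  abfab$dcebcaceafbafb  b
    3  aceafbafbabfab$dcebc  c
    4  afbabfab$dcebcaceafb  b
    5  afbafbabfab$dcebcace  e
    6  b$dcebcaceafbafbabfa  a
    7  babfab$dcebcaceafbaf  f
    8  bafbabfab$dcebcaceaf  f
    9  bcaceafbafbabfab$dce  e
   10  bfab$dcebcaceafbafba  a
   11  caceafbafbabfab$dceb  b
   12  ceafbafbabfab$dcebca  a
   13  cebcaceafbafbabfab$d  d
   14  dcebcaceafbafbabfab$  $
   15  eafbafbabfab$dcebcac  c
   16  ebcaceafbafbabfab$dc  c
   17  fab$dcebcaceafbafbab  b
   18  fbabfab$dcebcaceafba  a
   19  fbafbabfab$dcebcacea  a

bfbcbeaffeabad$ccbaa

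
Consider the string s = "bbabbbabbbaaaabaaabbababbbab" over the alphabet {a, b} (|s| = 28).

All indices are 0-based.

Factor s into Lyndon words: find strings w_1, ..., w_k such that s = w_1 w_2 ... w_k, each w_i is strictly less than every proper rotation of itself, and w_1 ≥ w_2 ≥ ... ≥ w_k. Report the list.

["b", "b", "abbb", "abbb", "aaaabaaabbababbbab"]

emit factor 1: 'b' (i=0, period=1)
emit factor 2: 'b' (i=1, period=1)
emit factor 3: 'abbb' (i=2, period=4)
emit factor 4: 'abbb' (i=6, period=4)
emit factor 5: 'aaaabaaabbababbbab' (i=10, period=18)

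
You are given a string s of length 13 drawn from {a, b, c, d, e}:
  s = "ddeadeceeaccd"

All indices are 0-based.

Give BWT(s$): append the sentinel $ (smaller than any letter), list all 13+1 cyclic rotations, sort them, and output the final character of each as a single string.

rank  rotation        last
    0  $ddeadeceeaccd  d
    1  accd$ddeadecee  e
    2  adeceeaccd$dde  e
    3  ccd$ddeadeceea  a
    4  cd$ddeadeceeac  c
    5  ceeaccd$ddeade  e
    6  d$ddeadeceeacc  c
    7  ddeadeceeaccd$  $
    8  deadeceeaccd$d  d
    9  deceeaccd$ddea  a
   10  eaccd$ddeadece  e
   11  eadeceeaccd$dd  d
   12  eceeaccd$ddead  d
   13  eeaccd$ddeadec  c

deeacec$daeddc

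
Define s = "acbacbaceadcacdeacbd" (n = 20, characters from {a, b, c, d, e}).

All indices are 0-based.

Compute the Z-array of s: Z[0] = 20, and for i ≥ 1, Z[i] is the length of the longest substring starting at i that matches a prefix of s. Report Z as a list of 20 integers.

[20, 0, 0, 5, 0, 0, 2, 0, 0, 1, 0, 0, 2, 0, 0, 0, 3, 0, 0, 0]

Z[0]=20
i=1: outside box; Z[1]=0
i=2: outside box; Z[2]=0
i=3: outside box; Z[3]=5 extend→box=[3,8)
i=4: min(r-i=4, Z[1]=0)=0; Z[4]=0
i=5: min(r-i=3, Z[2]=0)=0; Z[5]=0
i=6: min(r-i=2, Z[3]=5)=2; Z[6]=2
i=7: min(r-i=1, Z[4]=0)=0; Z[7]=0
i=8: outside box; Z[8]=0
i=9: outside box; Z[9]=1 extend→box=[9,10)
i=10: outside box; Z[10]=0
i=11: outside box; Z[11]=0
i=12: outside box; Z[12]=2 extend→box=[12,14)
i=13: min(r-i=1, Z[1]=0)=0; Z[13]=0
i=14: outside box; Z[14]=0
i=15: outside box; Z[15]=0
i=16: outside box; Z[16]=3 extend→box=[16,19)
i=17: min(r-i=2, Z[1]=0)=0; Z[17]=0
i=18: min(r-i=1, Z[2]=0)=0; Z[18]=0
i=19: outside box; Z[19]=0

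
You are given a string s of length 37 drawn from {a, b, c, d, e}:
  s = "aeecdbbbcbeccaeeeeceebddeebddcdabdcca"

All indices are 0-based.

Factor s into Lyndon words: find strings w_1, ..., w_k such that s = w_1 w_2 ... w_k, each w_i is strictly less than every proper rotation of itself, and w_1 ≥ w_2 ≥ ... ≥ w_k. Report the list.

["aeecdbbbcbeccaeeeeceebddeebddcd", "abdcc", "a"]

emit factor 1: 'aeecdbbbcbeccaeeeeceebddeebddcd' (i=0, period=31)
emit factor 2: 'abdcc' (i=31, period=5)
emit factor 3: 'a' (i=36, period=1)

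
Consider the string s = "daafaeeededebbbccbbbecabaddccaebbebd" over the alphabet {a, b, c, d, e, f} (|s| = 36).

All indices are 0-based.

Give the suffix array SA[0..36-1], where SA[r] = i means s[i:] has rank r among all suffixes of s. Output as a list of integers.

sorted suffixes:
  #0 SA[0]=1  'aafaeeededebbbccbbbecabaddccaebbebd'
  #1 SA[1]=22  'abaddccaebbebd'
  #2 SA[2]=24  'addccaebbebd'
  #3 SA[3]=29  'aebbebd'
  #4 SA[4]=4  'aeeededebbbccbbbecabaddccaebbebd'
  #5 SA[5]=2  'afaeeededebbbccbbbecabaddccaebbebd'
  #6 SA[6]=23  'baddccaebbebd'
  #7 SA[7]=12  'bbbccbbbecabaddccaebbebd'
  #8 SA[8]=17  'bbbecabaddccaebbebd'
  #9 SA[9]=13  'bbccbbbecabaddccaebbebd'
  #10 SA[10]=31  'bbebd'
  #11 SA[11]=18  'bbecabaddccaebbebd'
  #12 SA[12]=14  'bccbbbecabaddccaebbebd'
  #13 SA[13]=34  'bd'
  #14 SA[14]=32  'bebd'
  #15 SA[15]=19  'becabaddccaebbebd'
  #16 SA[16]=21  'cabaddccaebbebd'
  #17 SA[17]=28  'caebbebd'
  #18 SA[18]=16  'cbbbecabaddccaebbebd'
  #19 SA[19]=27  'ccaebbebd'
  #20 SA[20]=15  'ccbbbecabaddccaebbebd'
  #21 SA[21]=35  'd'
  #22 SA[22]=0  'daafaeeededebbbccbbbecabaddccaebbebd'
  #23 SA[23]=26  'dccaebbebd'
  #24 SA[24]=25  'ddccaebbebd'
  #25 SA[25]=10  'debbbccbbbecabaddccaebbebd'
  #26 SA[26]=8  'dedebbbccbbbecabaddccaebbebd'
  #27 SA[27]=11  'ebbbccbbbecabaddccaebbebd'
  #28 SA[28]=30  'ebbebd'
  #29 SA[29]=33  'ebd'
  #30 SA[30]=20  'ecabaddccaebbebd'
  #31 SA[31]=9  'edebbbccbbbecabaddccaebbebd'
  #32 SA[32]=7  'ededebbbccbbbecabaddccaebbebd'
  #33 SA[33]=6  'eededebbbccbbbecabaddccaebbebd'
  #34 SA[34]=5  'eeededebbbccbbbecabaddccaebbebd'
  #35 SA[35]=3  'faeeededebbbccbbbecabaddccaebbebd'

[1, 22, 24, 29, 4, 2, 23, 12, 17, 13, 31, 18, 14, 34, 32, 19, 21, 28, 16, 27, 15, 35, 0, 26, 25, 10, 8, 11, 30, 33, 20, 9, 7, 6, 5, 3]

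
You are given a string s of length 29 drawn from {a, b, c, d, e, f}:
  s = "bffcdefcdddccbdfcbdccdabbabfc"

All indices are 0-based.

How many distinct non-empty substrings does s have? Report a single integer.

397

rank→(start, suffix):
  0 → (22, 'abbabfc')
  1 → (25, 'abfc')
  2 → (24, 'babfc')
  3 → (23, 'bbabfc')
  4 → (17, 'bdccdabbabfc')
  5 → (13, 'bdfcbdccdabbabfc')
  6 → (26, 'bfc')
  7 → (0, 'bffcdefcdddccbdfcbdccdabbabfc')
  8 → (28, 'c')
  9 → (16, 'cbdccdabbabfc')
  10 → (12, 'cbdfcbdccdabbabfc')
  11 → (11, 'ccbdfcbdccdabbabfc')
  12 → (19, 'ccdabbabfc')
  13 → (20, 'cdabbabfc')
  14 → (7, 'cdddccbdfcbdccdabbabfc')
  15 → (3, 'cdefcdddccbdfcbdccdabbabfc')
  16 → (21, 'dabbabfc')
  17 → (10, 'dccbdfcbdccdabbabfc')
  18 → (18, 'dccdabbabfc')
  19 → (9, 'ddccbdfcbdccdabbabfc')
  20 → (8, 'dddccbdfcbdccdabbabfc')
  21 → (4, 'defcdddccbdfcbdccdabbabfc')
  22 → (14, 'dfcbdccdabbabfc')
  23 → (5, 'efcdddccbdfcbdccdabbabfc')
  24 → (27, 'fc')
  25 → (15, 'fcbdccdabbabfc')
  26 → (6, 'fcdddccbdfcbdccdabbabfc')
  27 → (2, 'fcdefcdddccbdfcbdccdabbabfc')
  28 → (1, 'ffcdefcdddccbdfcbdccdabbabfc')

SA = [22, 25, 24, 23, 17, 13, 26, 0, 28, 16, 12, 11, 19, 20, 7, 3, 21, 10, 18, 9, 8, 4, 14, 5, 27, 15, 6, 2, 1]
i: (SA[i-1],SA[i]) lcp shared
  1: (22,25) 2 'ab'
  2: (25,24) 0 ''
  3: (24,23) 1 'b'
  4: (23,17) 1 'b'
  5: (17,13) 2 'bd'
  6: (13,26) 1 'b'
  7: (26,0) 2 'bf'
  8: (0,28) 0 ''
  9: (28,16) 1 'c'
  10: (16,12) 3 'cbd'
  11: (12,11) 1 'c'
  12: (11,19) 2 'cc'
  13: (19,20) 1 'c'
  14: (20,7) 2 'cd'
  15: (7,3) 2 'cd'
  16: (3,21) 0 ''
  17: (21,10) 1 'd'
  18: (10,18) 3 'dcc'
  19: (18,9) 1 'd'
  20: (9,8) 2 'dd'
  21: (8,4) 1 'd'
  22: (4,14) 1 'd'
  23: (14,5) 0 ''
  24: (5,27) 0 ''
  25: (27,15) 2 'fc'
  26: (15,6) 2 'fc'
  27: (6,2) 3 'fcd'
  28: (2,1) 1 'f'

n(n+1)/2 = 29·30/2 = 435
Σ LCP = 0 + 2 + 0 + 1 + 1 + 2 + 1 + 2 + 0 + 1 + 3 + 1 + 2 + 1 + 2 + 2 + 0 + 1 + 3 + 1 + 2 + 1 + 1 + 0 + 0 + 2 + 2 + 3 + 1 = 38
distinct = 435 − 38 = 397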